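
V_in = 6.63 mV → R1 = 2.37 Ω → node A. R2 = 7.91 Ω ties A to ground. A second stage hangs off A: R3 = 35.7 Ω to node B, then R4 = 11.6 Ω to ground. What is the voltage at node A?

The second stage (R3 + R4 = 47.30 Ω) loads node A in parallel with R2.
R2 ‖ (R3+R4) = 6.777 Ω.
So V_A = 6.63 × 0.7409 = 4.912 mV.

V_A ≈ 4.91 mV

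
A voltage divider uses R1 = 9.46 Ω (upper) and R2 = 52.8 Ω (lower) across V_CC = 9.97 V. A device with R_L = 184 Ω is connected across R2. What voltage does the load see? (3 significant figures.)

The load sits in parallel with R2, giving an effective lower resistance R2' = R2·R_L/(R2+R_L) = 41.03 Ω.
Voltage divider with the loaded lower leg: V_out = 9.97 × 41.03/(9.46 + 41.03) = 9.97 × 0.8126 = 8.102 V.

V_out ≈ 8.10 V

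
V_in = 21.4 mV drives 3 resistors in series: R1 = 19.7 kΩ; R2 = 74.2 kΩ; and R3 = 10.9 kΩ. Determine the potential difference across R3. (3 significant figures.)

V ≈ 2.23 mV

ΣR = 19.7 + 74.2 + 10.9 = 104.8 kΩ.
Voltage divider: V = V_in · (10.90 / 104.8) = 21.4 × 0.1040 = 2.226 mV.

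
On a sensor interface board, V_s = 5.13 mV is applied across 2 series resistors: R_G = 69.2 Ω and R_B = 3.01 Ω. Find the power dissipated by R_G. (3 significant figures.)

P ≈ 0.349 µW

The common current is I = 5.13/72.21 = 0.07104 mA.
P = I²R = 0.005047 × 69.2 = 0.3493 µW.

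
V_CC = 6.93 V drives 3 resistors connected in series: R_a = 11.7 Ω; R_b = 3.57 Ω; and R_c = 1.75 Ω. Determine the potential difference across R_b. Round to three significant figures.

V ≈ 1.45 V

ΣR = 11.7 + 3.57 + 1.75 = 17.02 Ω.
Voltage divider: V = V_CC · (3.570 / 17.02) = 6.93 × 0.2098 = 1.454 V.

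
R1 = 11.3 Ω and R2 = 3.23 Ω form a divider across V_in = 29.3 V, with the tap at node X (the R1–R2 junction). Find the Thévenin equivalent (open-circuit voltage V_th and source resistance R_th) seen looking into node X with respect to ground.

With X open, the divider is unloaded: V_th = 29.3 × 3.23/14.53 = 6.513 V.
Zeroing V_in shorts the top of R1 to ground, so R_th = R1 ‖ R2 = 2.512 Ω.

V_th ≈ 6.51 V, R_th ≈ 2.51 Ω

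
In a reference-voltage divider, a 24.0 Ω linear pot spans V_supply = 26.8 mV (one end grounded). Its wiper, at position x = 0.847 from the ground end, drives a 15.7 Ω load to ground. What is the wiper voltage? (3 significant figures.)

Split the track: R_lower = x·R_p = 20.33 Ω, R_upper = (1−x)·R_p = 3.672 Ω.
R_L loads the lower segment: effective lower R = 8.858 Ω.
Then V_out = V_supply · 8.858/(3.672 + 8.858) = 18.95 mV.

V_out ≈ 18.9 mV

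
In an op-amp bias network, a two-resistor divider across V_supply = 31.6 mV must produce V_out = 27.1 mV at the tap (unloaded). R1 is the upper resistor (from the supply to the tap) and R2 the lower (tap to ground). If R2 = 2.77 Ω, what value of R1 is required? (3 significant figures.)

R1 ≈ 0.460 Ω

V_out/V_supply = R2/(R1+R2) = 0.8576.
R1 = R2·(1/k − 1) = 2.77 × 0.1661 = 0.4600 Ω.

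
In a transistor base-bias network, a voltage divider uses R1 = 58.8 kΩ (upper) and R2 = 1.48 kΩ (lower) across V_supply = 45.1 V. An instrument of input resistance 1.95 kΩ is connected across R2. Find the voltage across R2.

The load sits in parallel with R2, giving an effective lower resistance R2' = R2·R_L/(R2+R_L) = 0.8414 kΩ.
Voltage divider with the loaded lower leg: V_out = 45.1 × 0.8414/(58.8 + 0.8414) = 45.1 × 0.01411 = 0.6363 V.
(Unloaded it would be 1.11 V; the load pulls it down.)

V_out ≈ 0.636 V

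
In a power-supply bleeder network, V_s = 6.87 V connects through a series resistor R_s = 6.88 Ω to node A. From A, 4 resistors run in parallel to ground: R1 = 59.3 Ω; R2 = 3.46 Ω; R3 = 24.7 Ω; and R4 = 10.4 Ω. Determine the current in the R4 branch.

Parallel bank: R_p = 1/(1/59.3 + 1/3.46 + 1/24.7 + 1/10.4) = 2.260 Ω.
V_A = 6.87 × 2.260/9.140 = 1.699 V.
Branch current I = V_A/R4 = 1.699/10.4 = 0.1633 A.

I ≈ 0.163 A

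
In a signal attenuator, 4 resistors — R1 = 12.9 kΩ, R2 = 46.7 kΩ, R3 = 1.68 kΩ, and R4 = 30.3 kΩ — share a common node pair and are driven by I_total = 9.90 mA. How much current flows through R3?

Total conductance ΣG = 1/12.9 + 1/46.7 + 1/1.68 + 1/30.3 = 0.7272 (units of 1/kΩ).
R3 takes the fraction G_k/ΣG = 0.5952/0.7272 = 0.8186, so I = 9.90 × 0.8186 = 8.104 mA.

I ≈ 8.10 mA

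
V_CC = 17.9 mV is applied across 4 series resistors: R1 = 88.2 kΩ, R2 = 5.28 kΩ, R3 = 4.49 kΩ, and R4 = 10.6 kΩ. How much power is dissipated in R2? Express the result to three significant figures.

ΣR = 108.6 kΩ → I = 17.9/108.6 = 0.1649 µA.
P = I²R = 0.02718 × 5.28 = 0.1435 nW.

P ≈ 0.144 nW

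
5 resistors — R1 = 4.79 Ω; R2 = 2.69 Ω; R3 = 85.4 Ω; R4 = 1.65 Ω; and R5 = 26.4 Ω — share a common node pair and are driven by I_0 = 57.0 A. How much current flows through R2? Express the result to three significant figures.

I ≈ 17.1 A

Conductances: ΣG = 1/4.79 + 1/2.69 + 1/85.4 + 1/1.65 + 1/26.4 = 1.236 (1/Ω).
R2 takes the fraction G_k/ΣG = 0.3717/1.236 = 0.3007, so I = 57.0 × 0.3007 = 17.14 A.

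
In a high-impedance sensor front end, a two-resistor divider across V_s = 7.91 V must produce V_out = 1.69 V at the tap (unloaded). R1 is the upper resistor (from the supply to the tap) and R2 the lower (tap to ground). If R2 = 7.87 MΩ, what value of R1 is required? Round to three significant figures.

R1 ≈ 29.0 MΩ

Required fraction k = V_out/V_s = 0.2137.
Rearranging, R1 = R2·(1−k)/k = 7.87 × 3.680 = 28.97 MΩ.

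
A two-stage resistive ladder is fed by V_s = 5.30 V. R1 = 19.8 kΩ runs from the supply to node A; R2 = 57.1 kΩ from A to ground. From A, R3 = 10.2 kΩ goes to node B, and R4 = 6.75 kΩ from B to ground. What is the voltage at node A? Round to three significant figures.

V_A ≈ 2.11 V

Node A sees R2 in parallel with the series input of stage 2, R3 + R4 = 16.95 kΩ.
Effective lower resistance at A: R2 ‖ 16.95 = 13.07 kΩ.
So V_A = 5.30 × 0.3976 = 2.107 V.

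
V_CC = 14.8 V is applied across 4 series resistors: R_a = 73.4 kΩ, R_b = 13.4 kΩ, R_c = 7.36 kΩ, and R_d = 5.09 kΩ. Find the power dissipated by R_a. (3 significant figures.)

P ≈ 1.63 mW

Series current I = V_CC/ΣR = 14.8/99.25 = 0.1491 mA.
P = I²R = 0.02224 × 73.4 = 1.632 mW.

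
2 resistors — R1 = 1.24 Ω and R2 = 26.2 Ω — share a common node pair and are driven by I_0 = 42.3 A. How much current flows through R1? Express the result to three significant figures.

Two-branch current divider: I_k = I_0 · R_other/(R_1 + R_2).
So I = 42.3 × 26.2/27.44 = 40.39 A.

I ≈ 40.4 A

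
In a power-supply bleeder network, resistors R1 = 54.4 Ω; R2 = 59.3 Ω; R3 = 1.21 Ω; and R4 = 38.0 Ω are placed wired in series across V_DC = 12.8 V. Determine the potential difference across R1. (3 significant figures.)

V ≈ 4.55 V

Total series resistance ΣR = 54.4 + 59.3 + 1.21 + 38.0 = 152.9 Ω.
V = V_DC · R/ΣR = 12.8 × 0.3558 = 4.554 V.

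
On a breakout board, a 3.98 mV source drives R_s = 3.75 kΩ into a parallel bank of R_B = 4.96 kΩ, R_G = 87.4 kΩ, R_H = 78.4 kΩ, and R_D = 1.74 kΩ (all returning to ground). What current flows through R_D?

I ≈ 0.572 µA

Equivalent of the parallel group: R_p = 1.249 kΩ.
Node voltage V_A = V_in · R_p/(R_s + R_p) = 3.98 × 0.2499 = 0.9945 mV.
I(R_D) = V_A / R_D = 0.9945/1.74 = 0.5716 µA.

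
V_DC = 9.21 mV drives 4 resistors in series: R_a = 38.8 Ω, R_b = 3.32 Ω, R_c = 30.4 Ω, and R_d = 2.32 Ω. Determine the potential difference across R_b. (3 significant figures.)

V ≈ 0.409 mV

Total series resistance ΣR = 38.8 + 3.32 + 30.4 + 2.32 = 74.84 Ω.
Voltage divider: V = V_DC · (3.320 / 74.84) = 9.21 × 0.04436 = 0.4086 mV.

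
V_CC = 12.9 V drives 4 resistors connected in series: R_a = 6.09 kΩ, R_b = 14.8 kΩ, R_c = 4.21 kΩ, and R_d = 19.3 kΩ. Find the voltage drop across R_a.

V ≈ 1.77 V

Total series resistance ΣR = 6.09 + 14.8 + 4.21 + 19.3 = 44.40 kΩ.
Voltage divider: V = V_CC · (6.090 / 44.40) = 12.9 × 0.1372 = 1.769 V.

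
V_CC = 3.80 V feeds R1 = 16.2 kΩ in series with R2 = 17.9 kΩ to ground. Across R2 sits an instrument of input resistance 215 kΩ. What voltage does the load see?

V_out ≈ 1.92 V

R2 ‖ R_L = (17.9 × 215)/(17.9 + 215) = 16.52 kΩ.
Voltage divider with the loaded lower leg: V_out = 3.80 × 16.52/(16.2 + 16.52) = 3.80 × 0.5050 = 1.919 V.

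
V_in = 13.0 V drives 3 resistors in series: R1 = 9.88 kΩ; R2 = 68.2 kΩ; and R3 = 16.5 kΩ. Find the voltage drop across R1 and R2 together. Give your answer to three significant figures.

V ≈ 10.7 V

ΣR = 9.88 + 68.2 + 16.5 = 94.58 kΩ.
R_{R1..R2} = 9.88 + 68.2 = 78.08 kΩ.
V = V_in · R/ΣR = 13.0 × 0.8255 = 10.73 V.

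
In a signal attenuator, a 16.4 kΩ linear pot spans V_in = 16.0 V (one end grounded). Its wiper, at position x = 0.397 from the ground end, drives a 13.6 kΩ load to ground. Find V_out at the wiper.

V_out ≈ 4.93 V

The pot divides into 9.889 kΩ above the wiper and 6.511 kΩ below.
Lower segment in parallel with the load: 6.511 ‖ 13.6 = 4.403 kΩ.
Then V_out = V_in · 4.403/(9.889 + 4.403) = 4.929 V.
(Unloaded: V_out = x·V_in = 6.35 V.)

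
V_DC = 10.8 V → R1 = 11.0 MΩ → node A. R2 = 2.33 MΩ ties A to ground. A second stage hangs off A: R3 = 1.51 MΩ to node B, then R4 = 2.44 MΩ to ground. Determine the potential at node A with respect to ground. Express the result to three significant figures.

V_A ≈ 1.27 V

Node A sees R2 in parallel with the series input of stage 2, R3 + R4 = 3.950 MΩ.
R2 ‖ (R3+R4) = 1.466 MΩ.
First divider: V_A = V_DC · 1.466/(11.0 + 1.466) = 1.270 V.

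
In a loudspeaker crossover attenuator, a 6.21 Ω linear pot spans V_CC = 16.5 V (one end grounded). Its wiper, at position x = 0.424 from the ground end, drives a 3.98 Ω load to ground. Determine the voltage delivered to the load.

Split the track: R_lower = x·R_p = 2.633 Ω, R_upper = (1−x)·R_p = 3.577 Ω.
(x·R_p) ‖ R_L = 1.585 Ω.
Then V_out = V_CC · 1.585/(3.577 + 1.585) = 5.066 V.

V_out ≈ 5.07 V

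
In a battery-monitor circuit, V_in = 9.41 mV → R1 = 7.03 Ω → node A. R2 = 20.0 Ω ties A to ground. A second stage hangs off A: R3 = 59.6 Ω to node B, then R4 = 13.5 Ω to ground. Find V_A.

Looking into the second stage from A: R3 + R4 = 73.10 Ω appears in parallel with R2.
Effective lower resistance at A: R2 ‖ 73.10 = 15.70 Ω.
First divider: V_A = V_in · 15.70/(7.03 + 15.70) = 6.500 mV.

V_A ≈ 6.50 mV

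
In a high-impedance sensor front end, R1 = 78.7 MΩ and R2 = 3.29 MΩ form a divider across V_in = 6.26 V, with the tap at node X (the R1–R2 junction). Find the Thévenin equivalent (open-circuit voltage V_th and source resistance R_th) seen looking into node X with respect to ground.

V_th ≈ 0.251 V, R_th ≈ 3.16 MΩ

V_th is the unloaded tap voltage: V_in · R2/(R1+R2) = 6.26 × 0.04013 = 0.2512 V.
Looking into X with the source shorted: R_th = R1·R2/(R1+R2) = 78.70 × 3.29/81.99 = 3.158 MΩ.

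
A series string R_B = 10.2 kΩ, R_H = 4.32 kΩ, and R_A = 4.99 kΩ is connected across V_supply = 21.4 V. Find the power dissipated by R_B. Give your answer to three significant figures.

P ≈ 12.3 mW

ΣR = 19.51 kΩ → I = 21.4/19.51 = 1.097 mA.
P(R_B) = I²·R_B = (1.097)² × 10.2 = 12.27 mW.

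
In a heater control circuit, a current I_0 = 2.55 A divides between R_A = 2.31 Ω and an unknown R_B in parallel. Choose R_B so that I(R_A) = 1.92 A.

The fraction through R_A equals R_B/(R_A+R_B).
1.92/2.55 = R_B/(R_A + R_B) → R_B = R_A · (0.7529)/(1 − 0.7529) = 2.31 × 3.048 = 7.040 Ω.

R_B ≈ 7.04 Ω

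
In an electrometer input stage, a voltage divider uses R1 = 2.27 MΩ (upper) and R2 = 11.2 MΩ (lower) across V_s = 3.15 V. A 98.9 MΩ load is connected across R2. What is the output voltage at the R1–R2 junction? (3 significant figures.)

R2 ‖ R_L = (11.2 × 98.9)/(11.2 + 98.9) = 10.06 MΩ.
Then V_out = V_s · R2'/(R1 + R2') = 3.15 × 10.06/12.33 = 2.570 V.
(Unloaded it would be 2.62 V; the load pulls it down.)

V_out ≈ 2.57 V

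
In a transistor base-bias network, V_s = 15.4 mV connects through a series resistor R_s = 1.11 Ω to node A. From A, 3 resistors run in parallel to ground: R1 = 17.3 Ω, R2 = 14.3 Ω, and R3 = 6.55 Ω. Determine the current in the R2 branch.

Equivalent of the parallel group: R_p = 3.566 Ω.
Node voltage V_A = V_s · R_p/(R_s + R_p) = 15.4 × 0.7626 = 11.74 mV.
I(R2) = V_A / R2 = 11.74/14.3 = 0.8213 mA.

I ≈ 0.821 mA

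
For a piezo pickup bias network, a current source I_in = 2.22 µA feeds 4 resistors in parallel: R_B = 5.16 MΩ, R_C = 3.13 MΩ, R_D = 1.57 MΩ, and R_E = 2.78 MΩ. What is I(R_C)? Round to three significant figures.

I ≈ 0.470 µA

Total conductance ΣG = 1/5.16 + 1/3.13 + 1/1.57 + 1/2.78 = 1.510 (units of 1/MΩ).
By the current-divider rule, I = I_in · G_k/ΣG = 2.22 × 0.2116 = 0.4697 µA.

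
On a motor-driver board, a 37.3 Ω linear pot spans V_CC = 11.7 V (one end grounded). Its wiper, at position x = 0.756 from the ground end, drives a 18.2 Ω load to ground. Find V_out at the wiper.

Split the track: R_lower = x·R_p = 28.20 Ω, R_upper = (1−x)·R_p = 9.101 Ω.
R_L loads the lower segment: effective lower R = 11.06 Ω.
V_out = 11.7 × 11.06/(9.101 + 11.06) = 6.419 V.
(Unloaded: V_out = x·V_CC = 8.85 V.)

V_out ≈ 6.42 V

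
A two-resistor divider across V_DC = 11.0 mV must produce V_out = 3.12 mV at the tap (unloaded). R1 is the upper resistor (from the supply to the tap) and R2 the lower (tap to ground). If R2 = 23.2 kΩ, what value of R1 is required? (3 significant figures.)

V_out/V_DC = R2/(R1+R2) = 0.2836.
R1 = R2·(1/k − 1) = 23.2 × 2.526 = 58.59 kΩ.

R1 ≈ 58.6 kΩ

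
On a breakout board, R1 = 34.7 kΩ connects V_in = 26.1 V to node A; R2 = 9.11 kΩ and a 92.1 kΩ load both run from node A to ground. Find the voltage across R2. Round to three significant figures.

R2 ‖ R_L = (9.11 × 92.1)/(9.11 + 92.1) = 8.290 kΩ.
Then V_out = V_in · R2'/(R1 + R2') = 26.1 × 8.290/42.99 = 5.033 V.

V_out ≈ 5.03 V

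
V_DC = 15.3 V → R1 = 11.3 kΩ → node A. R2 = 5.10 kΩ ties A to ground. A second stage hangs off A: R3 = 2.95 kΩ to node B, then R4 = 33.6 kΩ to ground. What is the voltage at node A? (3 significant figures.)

V_A ≈ 4.34 V

Looking into the second stage from A: R3 + R4 = 36.55 kΩ appears in parallel with R2.
R2 ‖ (R3+R4) = 4.476 kΩ.
So V_A = 15.3 × 0.2837 = 4.341 V.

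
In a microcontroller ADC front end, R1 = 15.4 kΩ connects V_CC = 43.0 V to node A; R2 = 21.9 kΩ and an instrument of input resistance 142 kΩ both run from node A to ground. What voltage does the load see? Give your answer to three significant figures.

V_out ≈ 23.7 V

First combine the lower leg with the load: R2 ‖ R_L = 18.97 kΩ.
Voltage divider with the loaded lower leg: V_out = 43.0 × 18.97/(15.4 + 18.97) = 43.0 × 0.5520 = 23.74 V.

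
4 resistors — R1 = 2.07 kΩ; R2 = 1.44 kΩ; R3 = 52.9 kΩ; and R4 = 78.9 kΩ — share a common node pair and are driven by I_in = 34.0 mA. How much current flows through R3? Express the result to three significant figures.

ΣG = 1/2.07 + 1/1.44 + 1/52.9 + 1/78.9 = 1.209.
Current divider: I(R3) = I_in · G_k/ΣG = 34.0 × (0.01890/1.209) = 34.0 × 0.01563 = 0.5316 mA.

I ≈ 0.532 mA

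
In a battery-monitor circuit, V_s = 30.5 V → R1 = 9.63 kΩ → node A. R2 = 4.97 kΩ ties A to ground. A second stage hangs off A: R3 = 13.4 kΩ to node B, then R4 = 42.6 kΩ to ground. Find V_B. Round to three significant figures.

V_B ≈ 7.46 V

The second stage (R3 + R4 = 56.00 kΩ) loads node A in parallel with R2.
R2 ‖ (R3+R4) = 4.565 kΩ.
So V_A = 30.5 × 0.3216 = 9.808 V.
Stage 2 is unloaded, so V_B = V_A · R4/(R3+R4) = 9.808 × 42.6/56.00 = 7.461 V.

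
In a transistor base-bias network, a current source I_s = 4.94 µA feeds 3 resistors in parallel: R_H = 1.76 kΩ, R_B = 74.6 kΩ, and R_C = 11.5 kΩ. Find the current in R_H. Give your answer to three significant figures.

I ≈ 4.20 µA

Conductances: ΣG = 1/1.76 + 1/74.6 + 1/11.5 = 0.6685 (1/kΩ).
By the current-divider rule, I = I_s · G_k/ΣG = 4.94 × 0.8499 = 4.198 µA.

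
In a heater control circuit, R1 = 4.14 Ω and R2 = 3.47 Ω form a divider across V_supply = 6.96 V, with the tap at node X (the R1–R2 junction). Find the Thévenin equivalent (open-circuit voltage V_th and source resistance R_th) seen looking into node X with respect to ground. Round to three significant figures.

Open-circuit (no load on X): V_th = V_supply · R2/(R1 + R2) = 6.96 × 3.47/(4.140 + 3.47) = 3.174 V.
Zeroing V_supply shorts the top of R1 to ground, so R_th = R1 ‖ R2 = 1.888 Ω.

V_th ≈ 3.17 V, R_th ≈ 1.89 Ω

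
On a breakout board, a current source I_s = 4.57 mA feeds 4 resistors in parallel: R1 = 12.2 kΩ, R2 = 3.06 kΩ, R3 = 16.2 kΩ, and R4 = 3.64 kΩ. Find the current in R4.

Total conductance ΣG = 1/12.2 + 1/3.06 + 1/16.2 + 1/3.64 = 0.7452 (units of 1/kΩ).
By the current-divider rule, I = I_s · G_k/ΣG = 4.57 × 0.3687 = 1.685 mA.

I ≈ 1.68 mA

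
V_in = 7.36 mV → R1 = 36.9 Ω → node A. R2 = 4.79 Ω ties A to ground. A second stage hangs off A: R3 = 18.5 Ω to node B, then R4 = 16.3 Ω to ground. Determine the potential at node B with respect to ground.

V_B ≈ 0.353 mV

Node A sees R2 in parallel with the series input of stage 2, R3 + R4 = 34.80 Ω.
R2 ‖ (R3+R4) = 4.210 Ω.
So V_A = 7.36 × 0.1024 = 0.7538 mV.
Then the unloaded second divider: V_B = V_A × R4/(R3+R4) = 0.7538 × 0.4684 = 0.3531 mV.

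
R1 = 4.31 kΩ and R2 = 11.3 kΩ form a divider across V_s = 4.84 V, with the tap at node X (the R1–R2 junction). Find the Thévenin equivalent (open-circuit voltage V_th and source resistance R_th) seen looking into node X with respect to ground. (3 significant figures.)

Open-circuit (no load on X): V_th = V_s · R2/(R1 + R2) = 4.84 × 11.3/(4.310 + 11.3) = 3.504 V.
Zeroing V_s shorts the top of R1 to ground, so R_th = R1 ‖ R2 = 3.120 kΩ.

V_th ≈ 3.50 V, R_th ≈ 3.12 kΩ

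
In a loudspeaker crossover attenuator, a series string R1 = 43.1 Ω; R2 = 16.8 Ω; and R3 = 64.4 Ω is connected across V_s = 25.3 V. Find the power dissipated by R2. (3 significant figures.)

The common current is I = 25.3/124.3 = 0.2035 A.
P = I²R = 0.04143 × 16.8 = 0.6960 W.

P ≈ 0.696 W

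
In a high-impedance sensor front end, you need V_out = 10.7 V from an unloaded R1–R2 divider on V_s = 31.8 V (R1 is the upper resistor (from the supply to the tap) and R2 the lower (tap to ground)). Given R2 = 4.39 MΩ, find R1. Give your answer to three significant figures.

R1 ≈ 8.66 MΩ

V_out/V_s = R2/(R1+R2) = 0.3365.
Rearranging, R1 = R2·(1−k)/k = 4.39 × 1.972 = 8.657 MΩ.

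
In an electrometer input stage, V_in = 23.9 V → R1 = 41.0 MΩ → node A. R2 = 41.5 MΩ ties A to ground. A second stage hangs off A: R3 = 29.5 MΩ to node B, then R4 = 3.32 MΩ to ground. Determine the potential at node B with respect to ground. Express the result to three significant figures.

Looking into the second stage from A: R3 + R4 = 32.82 MΩ appears in parallel with R2.
R2 ‖ (R3+R4) = 18.33 MΩ.
V_A = 23.9 × 18.33/(41.0 + 18.33) = 7.383 V.
V_B = V_A × 0.1012 = 0.7468 V.

V_B ≈ 0.747 V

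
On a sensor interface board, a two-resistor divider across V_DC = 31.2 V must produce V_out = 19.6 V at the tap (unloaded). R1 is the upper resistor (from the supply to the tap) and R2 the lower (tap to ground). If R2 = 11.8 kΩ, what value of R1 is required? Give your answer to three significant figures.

The divider ratio is R2/(R1+R2) = 19.6/31.2 = 0.6282.
Rearranging, R1 = R2·(1−k)/k = 11.8 × 0.5918 = 6.984 kΩ.

R1 ≈ 6.98 kΩ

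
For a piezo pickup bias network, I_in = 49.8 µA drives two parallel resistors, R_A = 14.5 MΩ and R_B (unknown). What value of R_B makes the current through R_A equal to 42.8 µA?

R_B ≈ 88.7 MΩ

The fraction through R_A equals R_B/(R_A+R_B).
With f = 0.8594, R_B = R_A · f/(1−f) = 14.5 × 6.114 = 88.66 MΩ.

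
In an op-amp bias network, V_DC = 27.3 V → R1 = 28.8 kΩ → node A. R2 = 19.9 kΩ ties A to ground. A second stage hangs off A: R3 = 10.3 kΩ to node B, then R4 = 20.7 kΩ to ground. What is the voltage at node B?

Looking into the second stage from A: R3 + R4 = 31.00 kΩ appears in parallel with R2.
Effective lower resistance at A: R2 ‖ 31.00 = 12.12 kΩ.
First divider: V_A = V_DC · 12.12/(28.8 + 12.12) = 8.086 V.
Stage 2 is unloaded, so V_B = V_A · R4/(R3+R4) = 8.086 × 20.7/31.00 = 5.399 V.

V_B ≈ 5.40 V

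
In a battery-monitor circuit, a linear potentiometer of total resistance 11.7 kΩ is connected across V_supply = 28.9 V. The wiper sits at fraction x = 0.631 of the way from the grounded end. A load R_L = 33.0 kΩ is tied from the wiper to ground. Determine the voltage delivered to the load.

Split the track: R_lower = x·R_p = 7.383 kΩ, R_upper = (1−x)·R_p = 4.317 kΩ.
(x·R_p) ‖ R_L = 6.033 kΩ.
Loaded-divider output: V_out = 28.9 × 0.5829 = 16.85 V.

V_out ≈ 16.8 V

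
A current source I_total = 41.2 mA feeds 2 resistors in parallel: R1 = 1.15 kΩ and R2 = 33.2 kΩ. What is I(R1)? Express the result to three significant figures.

I ≈ 39.8 mA

With just two branches, the current splits inversely with resistance.
I(R1) = 41.2 × 33.2/(1.15 + 33.2) = 41.2 × 0.9665 = 39.82 mA.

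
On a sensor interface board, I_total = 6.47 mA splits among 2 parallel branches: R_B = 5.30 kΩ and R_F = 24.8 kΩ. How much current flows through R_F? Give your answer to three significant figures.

I ≈ 1.14 mA

With just two branches, the current splits inversely with resistance.
I(R_F) = 6.47 × 5.30/(5.30 + 24.8) = 6.47 × 0.1761 = 1.139 mA.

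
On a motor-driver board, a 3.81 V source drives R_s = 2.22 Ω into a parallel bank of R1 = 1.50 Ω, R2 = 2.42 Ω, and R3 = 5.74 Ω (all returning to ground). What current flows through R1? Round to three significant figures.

I ≈ 0.671 A

Combine the parallel branches: R_p = (1/1.50 + 1/2.42 + 1/5.74)⁻¹ = 0.7974 Ω.
V_A = 3.81 × 0.7974/3.017 = 1.007 V.
Branch current I = V_A/R1 = 1.007/1.50 = 0.6712 A.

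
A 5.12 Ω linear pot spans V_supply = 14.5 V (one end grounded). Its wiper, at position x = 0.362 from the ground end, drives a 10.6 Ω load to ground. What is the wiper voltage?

V_out ≈ 4.72 V

The pot divides into 3.267 Ω above the wiper and 1.853 Ω below.
(x·R_p) ‖ R_L = 1.578 Ω.
V_out = 14.5 × 1.578/(3.267 + 1.578) = 4.722 V.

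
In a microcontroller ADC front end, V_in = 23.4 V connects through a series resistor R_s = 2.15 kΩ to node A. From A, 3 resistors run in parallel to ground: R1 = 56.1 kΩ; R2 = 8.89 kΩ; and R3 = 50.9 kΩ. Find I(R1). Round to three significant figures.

Parallel bank: R_p = 1/(1/56.1 + 1/8.89 + 1/50.9) = 6.669 kΩ.
V_A by voltage divider: V_A = 23.4 × 6.669/(2.15 + 6.669) = 17.69 V.
Branch current I = V_A/R1 = 17.69/56.1 = 0.3154 mA.
(Equivalently: I_total = 2.653 mA, then current-divider fraction G_k/ΣG = 0.1189.)

I ≈ 0.315 mA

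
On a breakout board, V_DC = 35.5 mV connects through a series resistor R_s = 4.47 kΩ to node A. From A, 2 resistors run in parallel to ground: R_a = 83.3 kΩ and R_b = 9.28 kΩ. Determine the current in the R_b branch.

Parallel bank: R_p = 1/(1/83.3 + 1/9.28) = 8.350 kΩ.
V_A by voltage divider: V_A = 35.5 × 8.350/(4.47 + 8.350) = 23.12 mV.
I(R_b) = V_A / R_b = 23.12/9.28 = 2.492 µA.

I ≈ 2.49 µA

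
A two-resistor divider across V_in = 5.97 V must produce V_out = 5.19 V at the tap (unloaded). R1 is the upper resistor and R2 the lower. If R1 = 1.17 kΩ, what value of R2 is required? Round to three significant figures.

R2 ≈ 7.79 kΩ

The divider ratio is R2/(R1+R2) = 5.19/5.97 = 0.8693.
Rearranging, R2 = R1·k/(1−k) = 1.17 × 6.654 = 7.785 kΩ.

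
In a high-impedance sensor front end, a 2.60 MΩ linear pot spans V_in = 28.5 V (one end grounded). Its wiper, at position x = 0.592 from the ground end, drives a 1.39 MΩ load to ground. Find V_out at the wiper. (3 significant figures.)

V_out ≈ 11.6 V

Lower segment x·R_p = 1.539 MΩ; upper segment (1−x)·R_p = 1.061 MΩ.
Lower segment in parallel with the load: 1.539 ‖ 1.39 = 0.7304 MΩ.
Loaded-divider output: V_out = 28.5 × 0.4078 = 11.62 V.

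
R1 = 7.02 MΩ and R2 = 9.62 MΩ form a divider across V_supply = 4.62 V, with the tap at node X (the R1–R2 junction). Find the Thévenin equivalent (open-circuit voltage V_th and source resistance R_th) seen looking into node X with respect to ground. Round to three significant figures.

V_th ≈ 2.67 V, R_th ≈ 4.06 MΩ

Open-circuit (no load on X): V_th = V_supply · R2/(R1 + R2) = 4.62 × 9.62/(7.020 + 9.62) = 2.671 V.
Looking into X with the source shorted: R_th = R1·R2/(R1+R2) = 7.020 × 9.62/16.64 = 4.058 MΩ.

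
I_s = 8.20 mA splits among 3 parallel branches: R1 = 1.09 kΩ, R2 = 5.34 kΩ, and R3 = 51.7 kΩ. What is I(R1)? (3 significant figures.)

I ≈ 6.69 mA

Total conductance ΣG = 1/1.09 + 1/5.34 + 1/51.7 = 1.124 (units of 1/kΩ).
R1 takes the fraction G_k/ΣG = 0.9174/1.124 = 0.8162, so I = 8.20 × 0.8162 = 6.693 mA.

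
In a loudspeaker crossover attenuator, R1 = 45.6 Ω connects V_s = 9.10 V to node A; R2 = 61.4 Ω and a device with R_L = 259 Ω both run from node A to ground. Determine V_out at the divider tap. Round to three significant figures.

V_out ≈ 4.74 V

R2 ‖ R_L = (61.4 × 259)/(61.4 + 259) = 49.63 Ω.
Then V_out = V_s · R2'/(R1 + R2') = 9.10 × 49.63/95.23 = 4.743 V.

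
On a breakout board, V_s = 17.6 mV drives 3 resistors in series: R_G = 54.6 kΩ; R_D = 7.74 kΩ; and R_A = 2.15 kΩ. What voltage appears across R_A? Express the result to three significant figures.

Series total: ΣR = 54.6 + 7.74 + 2.15 = 64.49 kΩ.
V = V_s · R/ΣR = 17.6 × 0.03334 = 0.5868 mV.

V ≈ 0.587 mV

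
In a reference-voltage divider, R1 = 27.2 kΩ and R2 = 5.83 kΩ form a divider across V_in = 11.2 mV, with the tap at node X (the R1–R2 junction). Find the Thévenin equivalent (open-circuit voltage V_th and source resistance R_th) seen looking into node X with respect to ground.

Open-circuit (no load on X): V_th = V_in · R2/(R1 + R2) = 11.2 × 5.83/(27.20 + 5.83) = 1.977 mV.
With V_in suppressed (replaced by a short), R_th = R1 ‖ R2 = (27.20 × 5.83)/(27.20 + 5.83) = 4.801 kΩ.

V_th ≈ 1.98 mV, R_th ≈ 4.80 kΩ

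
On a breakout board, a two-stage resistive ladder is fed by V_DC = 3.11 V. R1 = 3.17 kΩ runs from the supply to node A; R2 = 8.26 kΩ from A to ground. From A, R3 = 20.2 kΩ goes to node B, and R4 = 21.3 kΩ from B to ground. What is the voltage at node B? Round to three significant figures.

Looking into the second stage from A: R3 + R4 = 41.50 kΩ appears in parallel with R2.
Effective lower resistance at A: R2 ‖ 41.50 = 6.889 kΩ.
So V_A = 3.11 × 0.6849 = 2.130 V.
V_B = V_A × 0.5133 = 1.093 V.

V_B ≈ 1.09 V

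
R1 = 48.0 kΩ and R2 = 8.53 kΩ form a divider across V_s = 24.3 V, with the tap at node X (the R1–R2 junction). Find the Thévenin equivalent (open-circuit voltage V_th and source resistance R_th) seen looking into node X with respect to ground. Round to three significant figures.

V_th ≈ 3.67 V, R_th ≈ 7.24 kΩ

Open-circuit (no load on X): V_th = V_s · R2/(R1 + R2) = 24.3 × 8.53/(48.00 + 8.53) = 3.667 V.
With V_s suppressed (replaced by a short), R_th = R1 ‖ R2 = (48.00 × 8.53)/(48.00 + 8.53) = 7.243 kΩ.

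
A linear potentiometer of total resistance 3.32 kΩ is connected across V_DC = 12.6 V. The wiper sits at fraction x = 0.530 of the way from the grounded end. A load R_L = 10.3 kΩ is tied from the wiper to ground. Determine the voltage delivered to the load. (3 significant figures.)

V_out ≈ 6.18 V

Split the track: R_lower = x·R_p = 1.760 kΩ, R_upper = (1−x)·R_p = 1.560 kΩ.
Lower segment in parallel with the load: 1.760 ‖ 10.3 = 1.503 kΩ.
Loaded-divider output: V_out = 12.6 × 0.4906 = 6.182 V.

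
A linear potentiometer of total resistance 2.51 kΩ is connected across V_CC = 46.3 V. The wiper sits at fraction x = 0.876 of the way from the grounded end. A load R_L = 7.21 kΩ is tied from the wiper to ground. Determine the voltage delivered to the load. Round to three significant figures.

The pot divides into 0.3112 kΩ above the wiper and 2.199 kΩ below.
R_L loads the lower segment: effective lower R = 1.685 kΩ.
Loaded-divider output: V_out = 46.3 × 0.8441 = 39.08 V.

V_out ≈ 39.1 V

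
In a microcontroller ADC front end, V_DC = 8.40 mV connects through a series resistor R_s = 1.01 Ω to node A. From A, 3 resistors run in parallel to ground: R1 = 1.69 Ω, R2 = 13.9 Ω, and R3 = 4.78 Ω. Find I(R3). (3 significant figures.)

Equivalent of the parallel group: R_p = 1.146 Ω.
V_A by voltage divider: V_A = 8.40 × 1.146/(1.01 + 1.146) = 4.464 mV.
I(R3) = V_A / R3 = 4.464/4.78 = 0.9340 mA.

I ≈ 0.934 mA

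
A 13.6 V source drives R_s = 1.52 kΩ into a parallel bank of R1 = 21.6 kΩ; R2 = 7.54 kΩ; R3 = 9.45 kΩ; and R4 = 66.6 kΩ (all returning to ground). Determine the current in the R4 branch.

Equivalent of the parallel group: R_p = 3.336 kΩ.
Node voltage V_A = V_supply · R_p/(R_s + R_p) = 13.6 × 0.6870 = 9.343 V.
Branch current I = V_A/R4 = 9.343/66.6 = 0.1403 mA.
(Equivalently: I_total = 2.801 mA, then current-divider fraction G_k/ΣG = 0.05009.)

I ≈ 0.140 mA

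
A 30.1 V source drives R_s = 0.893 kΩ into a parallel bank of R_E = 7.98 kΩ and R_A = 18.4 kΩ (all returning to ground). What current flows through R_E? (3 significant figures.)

I ≈ 3.25 mA

Parallel bank: R_p = 1/(1/7.98 + 1/18.4) = 5.566 kΩ.
V_A by voltage divider: V_A = 30.1 × 5.566/(0.893 + 5.566) = 25.94 V.
I(R_E) = V_A / R_E = 25.94/7.98 = 3.250 mA.
(Equivalently: I_total = 4.660 mA, then current-divider fraction G_k/ΣG = 0.6975.)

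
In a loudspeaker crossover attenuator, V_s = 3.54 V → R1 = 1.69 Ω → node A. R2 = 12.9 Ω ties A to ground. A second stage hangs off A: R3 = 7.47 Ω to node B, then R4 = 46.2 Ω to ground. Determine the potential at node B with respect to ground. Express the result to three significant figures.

V_B ≈ 2.62 V

Looking into the second stage from A: R3 + R4 = 53.67 Ω appears in parallel with R2.
Effective lower resistance at A: R2 ‖ 53.67 = 10.40 Ω.
First divider: V_A = V_s · 10.40/(1.69 + 10.40) = 3.045 V.
Then the unloaded second divider: V_B = V_A × R4/(R3+R4) = 3.045 × 0.8608 = 2.621 V.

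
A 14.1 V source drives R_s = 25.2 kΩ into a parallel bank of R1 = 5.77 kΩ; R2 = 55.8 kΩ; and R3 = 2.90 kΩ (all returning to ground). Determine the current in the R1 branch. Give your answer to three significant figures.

Equivalent of the parallel group: R_p = 1.865 kΩ.
V_A by voltage divider: V_A = 14.1 × 1.865/(25.2 + 1.865) = 0.9718 V.
Branch current I = V_A/R1 = 0.9718/5.77 = 0.1684 mA.

I ≈ 0.168 mA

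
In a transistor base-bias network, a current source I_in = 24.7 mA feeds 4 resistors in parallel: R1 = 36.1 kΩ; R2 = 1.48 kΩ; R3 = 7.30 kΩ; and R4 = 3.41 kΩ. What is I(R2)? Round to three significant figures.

Conductances: ΣG = 1/36.1 + 1/1.48 + 1/7.30 + 1/3.41 = 1.134 (1/kΩ).
By the current-divider rule, I = I_in · G_k/ΣG = 24.7 × 0.5960 = 14.72 mA.

I ≈ 14.7 mA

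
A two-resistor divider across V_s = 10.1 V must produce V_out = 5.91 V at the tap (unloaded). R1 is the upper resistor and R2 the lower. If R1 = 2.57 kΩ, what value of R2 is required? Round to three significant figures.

R2 ≈ 3.62 kΩ

The divider ratio is R2/(R1+R2) = 5.91/10.1 = 0.5851.
Rearranging, R2 = R1·k/(1−k) = 2.57 × 1.411 = 3.625 kΩ.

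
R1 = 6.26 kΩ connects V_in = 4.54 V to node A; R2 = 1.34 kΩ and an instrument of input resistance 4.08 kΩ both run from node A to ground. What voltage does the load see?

V_out ≈ 0.630 V

R2 ‖ R_L = (1.34 × 4.08)/(1.34 + 4.08) = 1.009 kΩ.
Then V_out = V_in · R2'/(R1 + R2') = 4.54 × 1.009/7.269 = 0.6300 V.
(Unloaded it would be 0.800 V; the load pulls it down.)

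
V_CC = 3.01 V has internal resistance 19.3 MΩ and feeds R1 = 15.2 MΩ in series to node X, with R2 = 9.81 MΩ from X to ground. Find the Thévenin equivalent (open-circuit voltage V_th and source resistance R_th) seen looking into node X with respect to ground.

V_th ≈ 0.666 V, R_th ≈ 7.64 MΩ

R1' = 19.3 + 15.2 = 34.50 MΩ (source resistance + R1).
V_th is the unloaded tap voltage: V_CC · R2/(R1'+R2) = 3.01 × 0.2214 = 0.6664 V.
Looking into X with the source shorted: R_th = R1'·R2/(R1'+R2) = 34.50 × 9.81/44.31 = 7.638 MΩ.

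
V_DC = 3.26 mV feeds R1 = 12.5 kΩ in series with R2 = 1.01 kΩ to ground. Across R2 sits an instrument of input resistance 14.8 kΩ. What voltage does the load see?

R2 ‖ R_L = (1.01 × 14.8)/(1.01 + 14.8) = 0.9455 kΩ.
Then V_out = V_DC · R2'/(R1 + R2') = 3.26 × 0.9455/13.45 = 0.2292 mV.

V_out ≈ 0.229 mV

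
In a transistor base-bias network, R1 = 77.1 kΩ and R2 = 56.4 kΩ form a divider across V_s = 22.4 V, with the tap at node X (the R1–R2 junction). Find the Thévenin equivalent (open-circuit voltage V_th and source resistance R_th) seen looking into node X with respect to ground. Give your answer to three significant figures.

V_th ≈ 9.46 V, R_th ≈ 32.6 kΩ

With X open, the divider is unloaded: V_th = 22.4 × 56.4/133.5 = 9.463 V.
Looking into X with the source shorted: R_th = R1·R2/(R1+R2) = 77.10 × 56.4/133.5 = 32.57 kΩ.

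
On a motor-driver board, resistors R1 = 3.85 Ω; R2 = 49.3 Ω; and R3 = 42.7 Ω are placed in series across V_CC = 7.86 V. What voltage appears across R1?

Total series resistance ΣR = 3.85 + 49.3 + 42.7 = 95.85 Ω.
By the voltage-divider rule, V = 7.86 × 3.850/95.85 = 0.3157 V.

V ≈ 0.316 V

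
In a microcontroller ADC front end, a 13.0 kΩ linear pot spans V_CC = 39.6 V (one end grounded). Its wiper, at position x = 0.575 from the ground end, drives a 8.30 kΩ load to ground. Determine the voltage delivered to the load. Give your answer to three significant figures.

Split the track: R_lower = x·R_p = 7.475 kΩ, R_upper = (1−x)·R_p = 5.525 kΩ.
R_L loads the lower segment: effective lower R = 3.933 kΩ.
V_out = 39.6 × 3.933/(5.525 + 3.933) = 16.47 V.

V_out ≈ 16.5 V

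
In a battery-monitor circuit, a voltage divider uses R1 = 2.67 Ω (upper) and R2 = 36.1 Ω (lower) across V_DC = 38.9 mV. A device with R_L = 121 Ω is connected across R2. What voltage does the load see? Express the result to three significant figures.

R2 ‖ R_L = (36.1 × 121)/(36.1 + 121) = 27.80 Ω.
Then V_out = V_DC · R2'/(R1 + R2') = 38.9 × 27.80/30.47 = 35.49 mV.
(Unloaded it would be 36.2 mV; the load pulls it down.)

V_out ≈ 35.5 mV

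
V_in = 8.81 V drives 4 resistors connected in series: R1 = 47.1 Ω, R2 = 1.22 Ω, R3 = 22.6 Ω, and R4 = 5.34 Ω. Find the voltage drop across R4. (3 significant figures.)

V ≈ 0.617 V

Series total: ΣR = 47.1 + 1.22 + 22.6 + 5.34 = 76.26 Ω.
Voltage divider: V = V_in · (5.340 / 76.26) = 8.81 × 0.07002 = 0.6169 V.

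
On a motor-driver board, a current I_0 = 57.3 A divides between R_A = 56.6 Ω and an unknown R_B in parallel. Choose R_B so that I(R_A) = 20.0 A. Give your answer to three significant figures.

In a two-way split, I_A/I_0 = R_B/(R_A + R_B).
20.0/57.3 = R_B/(R_A + R_B) → R_B = R_A · (0.3490)/(1 − 0.3490) = 56.6 × 0.5362 = 30.35 Ω.

R_B ≈ 30.3 Ω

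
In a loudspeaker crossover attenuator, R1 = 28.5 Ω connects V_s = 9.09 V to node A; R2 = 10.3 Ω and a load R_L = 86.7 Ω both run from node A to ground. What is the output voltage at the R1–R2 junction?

First combine the lower leg with the load: R2 ‖ R_L = 9.206 Ω.
Voltage divider with the loaded lower leg: V_out = 9.09 × 9.206/(28.5 + 9.206) = 9.09 × 0.2442 = 2.219 V.

V_out ≈ 2.22 V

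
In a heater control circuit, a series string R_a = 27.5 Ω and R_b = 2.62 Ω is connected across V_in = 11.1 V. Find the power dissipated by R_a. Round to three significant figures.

ΣR = 30.12 Ω → I = 11.1/30.12 = 0.3685 A.
V(R_a) = I·R = 10.13 V; P = V·I = 10.13 × 0.3685 = 3.735 W.

P ≈ 3.73 W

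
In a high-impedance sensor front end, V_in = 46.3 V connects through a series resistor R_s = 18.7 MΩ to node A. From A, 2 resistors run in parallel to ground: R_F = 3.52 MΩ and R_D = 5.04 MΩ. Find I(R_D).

I ≈ 0.917 µA

Equivalent of the parallel group: R_p = 2.073 MΩ.
V_A = 46.3 × 2.073/20.77 = 4.619 V.
I(R_D) = V_A / R_D = 4.619/5.04 = 0.9166 µA.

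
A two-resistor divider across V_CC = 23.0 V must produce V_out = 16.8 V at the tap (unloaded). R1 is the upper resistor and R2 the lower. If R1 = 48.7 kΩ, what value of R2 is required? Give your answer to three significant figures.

V_out/V_CC = R2/(R1+R2) = 0.7304.
So R2 = R1 · V_out/(V_CC − V_out) = 48.7 × 16.8/(23.0 − 16.8) = 48.7 × 2.710 = 132.0 kΩ.

R2 ≈ 132 kΩ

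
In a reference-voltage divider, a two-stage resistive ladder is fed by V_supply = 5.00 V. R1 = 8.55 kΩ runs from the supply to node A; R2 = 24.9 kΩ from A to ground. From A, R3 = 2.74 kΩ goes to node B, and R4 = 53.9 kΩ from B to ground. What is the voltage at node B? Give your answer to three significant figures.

Node A sees R2 in parallel with the series input of stage 2, R3 + R4 = 56.64 kΩ.
Effective lower resistance at A: R2 ‖ 56.64 = 17.30 kΩ.
So V_A = 5.00 × 0.6692 = 3.346 V.
V_B = V_A × 0.9516 = 3.184 V.

V_B ≈ 3.18 V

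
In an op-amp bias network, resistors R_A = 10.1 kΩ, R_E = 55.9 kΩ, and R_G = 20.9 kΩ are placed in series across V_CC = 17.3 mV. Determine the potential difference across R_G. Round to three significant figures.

Total series resistance ΣR = 10.1 + 55.9 + 20.9 = 86.90 kΩ.
Voltage divider: V = V_CC · (20.90 / 86.90) = 17.3 × 0.2405 = 4.161 mV.

V ≈ 4.16 mV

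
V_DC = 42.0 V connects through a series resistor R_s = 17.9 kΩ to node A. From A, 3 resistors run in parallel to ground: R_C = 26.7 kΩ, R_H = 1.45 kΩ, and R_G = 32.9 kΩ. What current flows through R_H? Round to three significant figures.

Parallel bank: R_p = 1/(1/26.7 + 1/1.45 + 1/32.9) = 1.320 kΩ.
V_A = 42.0 × 1.320/19.22 = 2.885 V.
Branch current I = V_A/R_H = 2.885/1.45 = 1.989 mA.

I ≈ 1.99 mA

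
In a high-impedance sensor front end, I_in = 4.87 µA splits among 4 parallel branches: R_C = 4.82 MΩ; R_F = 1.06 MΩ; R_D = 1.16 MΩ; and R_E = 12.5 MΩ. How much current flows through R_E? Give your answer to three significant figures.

I ≈ 0.186 µA

Conductances: ΣG = 1/4.82 + 1/1.06 + 1/1.16 + 1/12.5 = 2.093 (1/MΩ).
By the current-divider rule, I = I_in · G_k/ΣG = 4.87 × 0.03822 = 0.1862 µA.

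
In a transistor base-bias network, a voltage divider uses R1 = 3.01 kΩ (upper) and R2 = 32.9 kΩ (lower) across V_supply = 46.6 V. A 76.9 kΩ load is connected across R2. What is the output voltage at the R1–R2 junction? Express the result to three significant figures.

R2 ‖ R_L = (32.9 × 76.9)/(32.9 + 76.9) = 23.04 kΩ.
Now apply the divider: V_out = 46.6 × 0.8845 = 41.22 V.

V_out ≈ 41.2 V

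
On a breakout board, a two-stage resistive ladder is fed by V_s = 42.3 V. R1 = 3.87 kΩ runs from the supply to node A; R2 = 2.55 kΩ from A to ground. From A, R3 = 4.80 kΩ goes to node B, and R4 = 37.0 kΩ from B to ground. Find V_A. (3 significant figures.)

Node A sees R2 in parallel with the series input of stage 2, R3 + R4 = 41.80 kΩ.
Effective lower resistance at A: R2 ‖ 41.80 = 2.403 kΩ.
So V_A = 42.3 × 0.3831 = 16.21 V.

V_A ≈ 16.2 V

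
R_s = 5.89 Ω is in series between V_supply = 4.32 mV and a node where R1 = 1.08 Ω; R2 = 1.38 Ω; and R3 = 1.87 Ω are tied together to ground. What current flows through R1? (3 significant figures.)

I ≈ 0.288 mA

Combine the parallel branches: R_p = (1/1.08 + 1/1.38 + 1/1.87)⁻¹ = 0.4576 Ω.
Node voltage V_A = V_supply · R_p/(R_s + R_p) = 4.32 × 0.07209 = 0.3114 mV.
I(R1) = V_A / R1 = 0.3114/1.08 = 0.2884 mA.
(Check via current divider: I_total = 0.6806 mA; share G_k/ΣG = 0.4237 → same result.)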